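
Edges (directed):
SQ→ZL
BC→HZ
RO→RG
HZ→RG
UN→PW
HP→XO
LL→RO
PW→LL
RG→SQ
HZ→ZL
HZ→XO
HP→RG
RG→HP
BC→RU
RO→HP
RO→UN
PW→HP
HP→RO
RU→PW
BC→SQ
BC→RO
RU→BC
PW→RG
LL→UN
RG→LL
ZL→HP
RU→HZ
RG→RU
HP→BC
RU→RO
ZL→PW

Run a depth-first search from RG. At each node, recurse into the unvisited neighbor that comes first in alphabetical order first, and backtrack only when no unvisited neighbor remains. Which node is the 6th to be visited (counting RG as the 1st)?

ZL

Visit RG
RG → HP
HP → BC
BC → HZ
HZ → XO
HZ → ZL
ZL → PW
PW → LL
LL → RO
RO → UN
BC → RU
BC → SQ

Visit order: RG, HP, BC, HZ, XO, ZL, PW, LL, RO, UN, RU, SQ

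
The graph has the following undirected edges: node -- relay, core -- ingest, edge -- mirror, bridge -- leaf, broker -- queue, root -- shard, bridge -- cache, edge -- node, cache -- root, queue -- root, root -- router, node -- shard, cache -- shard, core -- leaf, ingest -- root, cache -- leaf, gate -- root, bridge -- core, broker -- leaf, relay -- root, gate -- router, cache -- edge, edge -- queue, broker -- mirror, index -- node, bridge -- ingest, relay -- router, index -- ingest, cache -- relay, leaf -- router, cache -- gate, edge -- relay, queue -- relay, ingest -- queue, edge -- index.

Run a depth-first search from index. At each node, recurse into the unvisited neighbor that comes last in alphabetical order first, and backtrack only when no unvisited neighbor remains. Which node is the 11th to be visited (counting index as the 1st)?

Visit index
index → node
node → shard
shard → root
root → router
router → relay
relay → queue
queue → ingest
ingest → core
core → leaf
leaf → cache
cache → gate
cache → edge
edge → mirror
mirror → broker
cache → bridge

Visit order: index, node, shard, root, router, relay, queue, ingest, core, leaf, cache, gate, edge, mirror, broker, bridge

cache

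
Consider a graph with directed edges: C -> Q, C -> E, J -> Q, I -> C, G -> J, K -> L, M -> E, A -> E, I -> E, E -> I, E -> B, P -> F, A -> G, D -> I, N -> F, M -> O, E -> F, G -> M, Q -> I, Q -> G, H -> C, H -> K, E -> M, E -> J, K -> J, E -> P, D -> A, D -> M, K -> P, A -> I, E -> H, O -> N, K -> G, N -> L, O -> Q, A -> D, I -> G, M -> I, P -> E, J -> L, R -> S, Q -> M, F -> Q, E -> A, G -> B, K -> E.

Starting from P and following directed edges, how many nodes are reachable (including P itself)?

17

BFS from P visits: P, E, F, A, B, H, I, J, M, Q, D, G, C, K, L, O, N
Reachable nodes: 17 of 19 total.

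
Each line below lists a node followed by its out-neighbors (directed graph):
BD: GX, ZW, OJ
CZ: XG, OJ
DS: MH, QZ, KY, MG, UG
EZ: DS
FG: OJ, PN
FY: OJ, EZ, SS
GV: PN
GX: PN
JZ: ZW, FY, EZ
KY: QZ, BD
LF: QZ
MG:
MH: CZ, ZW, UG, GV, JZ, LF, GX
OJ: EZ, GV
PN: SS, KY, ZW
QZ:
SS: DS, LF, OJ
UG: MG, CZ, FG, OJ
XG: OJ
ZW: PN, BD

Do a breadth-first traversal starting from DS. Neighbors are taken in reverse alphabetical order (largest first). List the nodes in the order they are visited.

DS, UG, QZ, MH, MG, KY, OJ, FG, CZ, ZW, LF, JZ, GX, GV, BD, EZ, PN, XG, FY, SS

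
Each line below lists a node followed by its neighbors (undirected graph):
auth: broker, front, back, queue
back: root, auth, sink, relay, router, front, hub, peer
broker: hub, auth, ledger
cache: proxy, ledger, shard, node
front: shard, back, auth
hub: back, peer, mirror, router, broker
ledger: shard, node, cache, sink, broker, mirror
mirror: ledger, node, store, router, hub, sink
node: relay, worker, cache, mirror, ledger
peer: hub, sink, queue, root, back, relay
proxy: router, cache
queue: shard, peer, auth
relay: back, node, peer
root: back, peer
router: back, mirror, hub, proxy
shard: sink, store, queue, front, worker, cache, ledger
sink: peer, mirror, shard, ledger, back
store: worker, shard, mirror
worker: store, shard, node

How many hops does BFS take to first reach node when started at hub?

2

Level 0: hub
Level 1: back, broker, mirror, peer, router
Level 2: auth, front, ledger, node, proxy, queue, relay, root, sink, store
Level 3: cache, shard, worker
node first appears at level 2.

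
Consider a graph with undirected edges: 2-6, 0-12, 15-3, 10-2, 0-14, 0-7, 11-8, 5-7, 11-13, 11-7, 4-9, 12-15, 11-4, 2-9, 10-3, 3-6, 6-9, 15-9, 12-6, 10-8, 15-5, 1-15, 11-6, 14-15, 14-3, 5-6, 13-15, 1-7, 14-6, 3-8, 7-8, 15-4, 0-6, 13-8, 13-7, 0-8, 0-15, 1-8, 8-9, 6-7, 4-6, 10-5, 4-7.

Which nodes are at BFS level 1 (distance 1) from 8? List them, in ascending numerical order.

0, 1, 3, 7, 9, 10, 11, 13

Level 0: 8
Level 1: 0, 1, 3, 7, 9, 10, 11, 13
Level 2: 2, 4, 5, 6, 12, 14, 15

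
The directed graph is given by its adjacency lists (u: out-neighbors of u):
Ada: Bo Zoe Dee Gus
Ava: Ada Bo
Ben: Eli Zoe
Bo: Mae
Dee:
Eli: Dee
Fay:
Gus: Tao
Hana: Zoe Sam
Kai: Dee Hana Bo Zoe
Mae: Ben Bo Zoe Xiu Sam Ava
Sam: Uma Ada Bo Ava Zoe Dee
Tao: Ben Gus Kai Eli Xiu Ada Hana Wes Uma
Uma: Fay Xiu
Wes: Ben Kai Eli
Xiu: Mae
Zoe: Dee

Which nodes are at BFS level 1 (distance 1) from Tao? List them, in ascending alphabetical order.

Ada, Ben, Eli, Gus, Hana, Kai, Uma, Wes, Xiu

Level 0: Tao
Level 1: Ada, Ben, Eli, Gus, Hana, Kai, Uma, Wes, Xiu
Level 2: Bo, Dee, Fay, Mae, Sam, Zoe
Level 3: Ava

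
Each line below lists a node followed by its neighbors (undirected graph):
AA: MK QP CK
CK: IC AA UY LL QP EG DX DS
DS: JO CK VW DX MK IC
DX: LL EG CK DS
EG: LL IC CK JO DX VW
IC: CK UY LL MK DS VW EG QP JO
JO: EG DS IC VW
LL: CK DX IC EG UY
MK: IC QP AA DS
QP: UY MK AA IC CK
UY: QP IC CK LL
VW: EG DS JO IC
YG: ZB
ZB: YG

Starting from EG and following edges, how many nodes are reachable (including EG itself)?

12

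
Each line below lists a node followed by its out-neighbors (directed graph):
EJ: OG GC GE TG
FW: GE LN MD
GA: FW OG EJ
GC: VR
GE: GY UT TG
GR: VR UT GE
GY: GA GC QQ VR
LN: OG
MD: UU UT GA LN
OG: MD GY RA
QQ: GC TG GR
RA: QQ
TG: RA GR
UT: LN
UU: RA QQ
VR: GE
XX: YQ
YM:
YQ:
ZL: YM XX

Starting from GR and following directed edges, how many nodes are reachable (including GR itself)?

16

BFS from GR visits: GR, VR, UT, GE, LN, TG, GY, OG, RA, QQ, GC, GA, MD, FW, EJ, UU
Reachable nodes: 16 of 20 total.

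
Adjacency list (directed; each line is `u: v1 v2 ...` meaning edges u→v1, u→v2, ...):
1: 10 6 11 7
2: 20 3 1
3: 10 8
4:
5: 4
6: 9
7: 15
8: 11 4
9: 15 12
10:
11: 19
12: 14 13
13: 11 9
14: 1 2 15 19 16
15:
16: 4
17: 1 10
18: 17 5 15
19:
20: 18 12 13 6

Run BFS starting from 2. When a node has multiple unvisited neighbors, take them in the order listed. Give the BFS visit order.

Visit 2; enqueue 20, 3, 1 → queue [20, 3, 1]
Visit 20; enqueue 18, 12, 13, 6 → queue [3, 1, 18, 12, 13, 6]
Visit 3; enqueue 10, 8 → queue [1, 18, 12, 13, 6, 10, 8]
Visit 1; enqueue 11, 7 → queue [18, 12, 13, 6, 10, 8, 11, 7]
Visit 18; enqueue 17, 5, 15 → queue [12, 13, 6, 10, 8, 11, 7, 17, 5, 15]
Visit 12; enqueue 14 → queue [13, 6, 10, 8, 11, 7, 17, 5, 15, 14]
Visit 13; enqueue 9 → queue [6, 10, 8, 11, 7, 17, 5, 15, 14, 9]
Visit 6 → queue [10, 8, 11, 7, 17, 5, 15, 14, 9]
Visit 10 → queue [8, 11, 7, 17, 5, 15, 14, 9]
Visit 8; enqueue 4 → queue [11, 7, 17, 5, 15, 14, 9, 4]
Visit 11; enqueue 19 → queue [7, 17, 5, 15, 14, 9, 4, 19]
Visit 7 → queue [17, 5, 15, 14, 9, 4, 19]
Visit 17 → queue [5, 15, 14, 9, 4, 19]
Visit 5 → queue [15, 14, 9, 4, 19]
Visit 15 → queue [14, 9, 4, 19]
Visit 14; enqueue 16 → queue [9, 4, 19, 16]
Visit 9 → queue [4, 19, 16]
Visit 4 → queue [19, 16]
Visit 19 → queue [16]
Visit 16 → queue []

2, 20, 3, 1, 18, 12, 13, 6, 10, 8, 11, 7, 17, 5, 15, 14, 9, 4, 19, 16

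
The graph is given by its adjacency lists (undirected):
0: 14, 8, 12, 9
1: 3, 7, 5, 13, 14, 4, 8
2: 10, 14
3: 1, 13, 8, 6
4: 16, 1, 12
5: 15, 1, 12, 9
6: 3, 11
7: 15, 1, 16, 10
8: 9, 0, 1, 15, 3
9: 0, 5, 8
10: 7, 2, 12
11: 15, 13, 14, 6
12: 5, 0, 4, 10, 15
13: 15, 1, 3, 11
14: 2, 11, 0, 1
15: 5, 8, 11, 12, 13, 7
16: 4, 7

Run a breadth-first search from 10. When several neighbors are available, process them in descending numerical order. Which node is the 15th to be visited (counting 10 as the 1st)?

9

Visit 10; enqueue 12, 7, 2 → queue [12, 7, 2]
Visit 12; enqueue 15, 5, 4, 0 → queue [7, 2, 15, 5, 4, 0]
Visit 7; enqueue 16, 1 → queue [2, 15, 5, 4, 0, 16, 1]
Visit 2; enqueue 14 → queue [15, 5, 4, 0, 16, 1, 14]
Visit 15; enqueue 13, 11, 8 → queue [5, 4, 0, 16, 1, 14, 13, 11, 8]
Visit 5; enqueue 9 → queue [4, 0, 16, 1, 14, 13, 11, 8, 9]
Visit 4 → queue [0, 16, 1, 14, 13, 11, 8, 9]
Visit 0 → queue [16, 1, 14, 13, 11, 8, 9]
Visit 16 → queue [1, 14, 13, 11, 8, 9]
Visit 1; enqueue 3 → queue [14, 13, 11, 8, 9, 3]
Visit 14 → queue [13, 11, 8, 9, 3]
Visit 13 → queue [11, 8, 9, 3]
Visit 11; enqueue 6 → queue [8, 9, 3, 6]
Visit 8 → queue [9, 3, 6]
Visit 9 → queue [3, 6]
Visit 3 → queue [6]
Visit 6 → queue []

Visit order: 10, 12, 7, 2, 15, 5, 4, 0, 16, 1, 14, 13, 11, 8, 9, 3, 6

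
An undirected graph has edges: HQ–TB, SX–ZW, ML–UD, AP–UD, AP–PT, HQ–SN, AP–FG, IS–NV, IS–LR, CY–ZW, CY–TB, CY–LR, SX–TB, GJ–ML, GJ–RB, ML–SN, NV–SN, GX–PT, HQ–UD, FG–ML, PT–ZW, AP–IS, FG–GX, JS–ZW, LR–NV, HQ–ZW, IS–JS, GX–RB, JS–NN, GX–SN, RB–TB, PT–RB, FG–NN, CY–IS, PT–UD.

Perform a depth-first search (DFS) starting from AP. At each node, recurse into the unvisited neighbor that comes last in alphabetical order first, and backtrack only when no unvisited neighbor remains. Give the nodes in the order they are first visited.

AP UD PT ZW SX TB RB GX SN NV LR IS JS NN FG ML GJ CY HQ

Visit AP
AP → UD
UD → PT
PT → ZW
ZW → SX
SX → TB
TB → RB
RB → GX
GX → SN
SN → NV
NV → LR
LR → IS
IS → JS
JS → NN
NN → FG
FG → ML
ML → GJ
IS → CY
SN → HQ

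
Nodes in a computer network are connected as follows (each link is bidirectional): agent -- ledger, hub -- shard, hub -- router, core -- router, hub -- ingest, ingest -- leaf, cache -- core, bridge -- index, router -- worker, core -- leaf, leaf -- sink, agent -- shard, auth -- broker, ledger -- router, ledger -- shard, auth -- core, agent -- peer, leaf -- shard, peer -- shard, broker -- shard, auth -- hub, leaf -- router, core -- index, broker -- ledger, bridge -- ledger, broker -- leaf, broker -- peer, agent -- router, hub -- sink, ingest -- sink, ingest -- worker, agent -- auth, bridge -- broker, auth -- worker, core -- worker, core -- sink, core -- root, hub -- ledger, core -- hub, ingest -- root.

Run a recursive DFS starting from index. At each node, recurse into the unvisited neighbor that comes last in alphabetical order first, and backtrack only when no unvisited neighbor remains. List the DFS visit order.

Visit index
index → core
core → worker
worker → router
router → ledger
ledger → shard
shard → peer
peer → broker
broker → leaf
leaf → sink
sink → ingest
ingest → root
ingest → hub
hub → auth
auth → agent
broker → bridge
core → cache

index core worker router ledger shard peer broker leaf sink ingest root hub auth agent bridge cache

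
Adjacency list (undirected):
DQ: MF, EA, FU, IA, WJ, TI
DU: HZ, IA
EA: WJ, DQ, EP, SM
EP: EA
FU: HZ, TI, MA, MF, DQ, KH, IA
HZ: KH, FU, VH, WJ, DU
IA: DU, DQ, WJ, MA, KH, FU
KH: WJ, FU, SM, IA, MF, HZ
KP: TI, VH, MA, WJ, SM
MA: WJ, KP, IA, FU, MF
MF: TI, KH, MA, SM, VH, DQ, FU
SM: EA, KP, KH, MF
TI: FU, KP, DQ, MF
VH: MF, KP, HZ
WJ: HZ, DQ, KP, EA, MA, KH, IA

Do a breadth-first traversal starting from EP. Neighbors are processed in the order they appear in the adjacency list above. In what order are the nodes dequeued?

EP, EA, WJ, DQ, SM, HZ, KP, MA, KH, IA, MF, FU, TI, VH, DU

Visit EP; enqueue EA → queue [EA]
Visit EA; enqueue WJ, DQ, SM → queue [WJ, DQ, SM]
Visit WJ; enqueue HZ, KP, MA, KH, IA → queue [DQ, SM, HZ, KP, MA, KH, IA]
Visit DQ; enqueue MF, FU, TI → queue [SM, HZ, KP, MA, KH, IA, MF, FU, TI]
Visit SM → queue [HZ, KP, MA, KH, IA, MF, FU, TI]
Visit HZ; enqueue VH, DU → queue [KP, MA, KH, IA, MF, FU, TI, VH, DU]
Visit KP → queue [MA, KH, IA, MF, FU, TI, VH, DU]
Visit MA → queue [KH, IA, MF, FU, TI, VH, DU]
Visit KH → queue [IA, MF, FU, TI, VH, DU]
Visit IA → queue [MF, FU, TI, VH, DU]
Visit MF → queue [FU, TI, VH, DU]
Visit FU → queue [TI, VH, DU]
Visit TI → queue [VH, DU]
Visit VH → queue [DU]
Visit DU → queue []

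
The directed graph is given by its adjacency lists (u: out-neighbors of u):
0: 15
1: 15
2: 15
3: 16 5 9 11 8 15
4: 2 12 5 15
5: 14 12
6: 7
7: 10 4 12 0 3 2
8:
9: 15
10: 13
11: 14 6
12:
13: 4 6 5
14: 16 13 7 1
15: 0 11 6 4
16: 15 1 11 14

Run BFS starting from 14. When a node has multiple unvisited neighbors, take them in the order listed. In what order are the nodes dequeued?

Visit 14; enqueue 16, 13, 7, 1 → queue [16, 13, 7, 1]
Visit 16; enqueue 15, 11 → queue [13, 7, 1, 15, 11]
Visit 13; enqueue 4, 6, 5 → queue [7, 1, 15, 11, 4, 6, 5]
Visit 7; enqueue 10, 12, 0, 3, 2 → queue [1, 15, 11, 4, 6, 5, 10, 12, 0, 3, 2]
Visit 1 → queue [15, 11, 4, 6, 5, 10, 12, 0, 3, 2]
Visit 15 → queue [11, 4, 6, 5, 10, 12, 0, 3, 2]
Visit 11 → queue [4, 6, 5, 10, 12, 0, 3, 2]
Visit 4 → queue [6, 5, 10, 12, 0, 3, 2]
Visit 6 → queue [5, 10, 12, 0, 3, 2]
Visit 5 → queue [10, 12, 0, 3, 2]
Visit 10 → queue [12, 0, 3, 2]
Visit 12 → queue [0, 3, 2]
Visit 0 → queue [3, 2]
Visit 3; enqueue 9, 8 → queue [2, 9, 8]
Visit 2 → queue [9, 8]
Visit 9 → queue [8]
Visit 8 → queue []

14, 16, 13, 7, 1, 15, 11, 4, 6, 5, 10, 12, 0, 3, 2, 9, 8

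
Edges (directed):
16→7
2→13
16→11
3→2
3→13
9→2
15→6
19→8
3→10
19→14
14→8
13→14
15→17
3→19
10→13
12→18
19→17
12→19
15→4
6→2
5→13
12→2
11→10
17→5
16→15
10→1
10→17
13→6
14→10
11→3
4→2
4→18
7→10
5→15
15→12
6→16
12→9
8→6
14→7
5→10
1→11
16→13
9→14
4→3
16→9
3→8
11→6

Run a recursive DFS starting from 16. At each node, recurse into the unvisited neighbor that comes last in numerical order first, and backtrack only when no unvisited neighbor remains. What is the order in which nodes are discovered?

Visit 16
16 → 15
15 → 17
17 → 5
5 → 13
13 → 14
14 → 10
10 → 1
1 → 11
11 → 6
6 → 2
11 → 3
3 → 19
19 → 8
14 → 7
15 → 12
12 → 18
12 → 9
15 → 4

16 -> 15 -> 17 -> 5 -> 13 -> 14 -> 10 -> 1 -> 11 -> 6 -> 2 -> 3 -> 19 -> 8 -> 7 -> 12 -> 18 -> 9 -> 4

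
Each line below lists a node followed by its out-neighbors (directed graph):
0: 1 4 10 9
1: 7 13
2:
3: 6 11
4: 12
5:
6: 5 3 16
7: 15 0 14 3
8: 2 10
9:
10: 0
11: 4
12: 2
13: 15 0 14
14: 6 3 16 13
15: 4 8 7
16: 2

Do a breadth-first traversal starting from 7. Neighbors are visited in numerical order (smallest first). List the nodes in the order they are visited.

7 -> 0 -> 3 -> 14 -> 15 -> 1 -> 4 -> 9 -> 10 -> 6 -> 11 -> 13 -> 16 -> 8 -> 12 -> 5 -> 2

Visit 7; enqueue 0, 3, 14, 15 → queue [0, 3, 14, 15]
Visit 0; enqueue 1, 4, 9, 10 → queue [3, 14, 15, 1, 4, 9, 10]
Visit 3; enqueue 6, 11 → queue [14, 15, 1, 4, 9, 10, 6, 11]
Visit 14; enqueue 13, 16 → queue [15, 1, 4, 9, 10, 6, 11, 13, 16]
Visit 15; enqueue 8 → queue [1, 4, 9, 10, 6, 11, 13, 16, 8]
Visit 1 → queue [4, 9, 10, 6, 11, 13, 16, 8]
Visit 4; enqueue 12 → queue [9, 10, 6, 11, 13, 16, 8, 12]
Visit 9 → queue [10, 6, 11, 13, 16, 8, 12]
Visit 10 → queue [6, 11, 13, 16, 8, 12]
Visit 6; enqueue 5 → queue [11, 13, 16, 8, 12, 5]
Visit 11 → queue [13, 16, 8, 12, 5]
Visit 13 → queue [16, 8, 12, 5]
Visit 16; enqueue 2 → queue [8, 12, 5, 2]
Visit 8 → queue [12, 5, 2]
Visit 12 → queue [5, 2]
Visit 5 → queue [2]
Visit 2 → queue []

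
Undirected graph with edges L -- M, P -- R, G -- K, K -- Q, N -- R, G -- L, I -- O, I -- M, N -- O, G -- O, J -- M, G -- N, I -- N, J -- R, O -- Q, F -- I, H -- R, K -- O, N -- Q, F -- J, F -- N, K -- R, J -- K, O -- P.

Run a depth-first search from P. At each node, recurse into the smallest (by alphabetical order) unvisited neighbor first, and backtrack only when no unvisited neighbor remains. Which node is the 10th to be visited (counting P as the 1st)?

Visit P
P → O
O → G
G → K
K → J
J → F
F → I
I → M
M → L
I → N
N → Q
N → R
R → H

Visit order: P, O, G, K, J, F, I, M, L, N, Q, R, H

N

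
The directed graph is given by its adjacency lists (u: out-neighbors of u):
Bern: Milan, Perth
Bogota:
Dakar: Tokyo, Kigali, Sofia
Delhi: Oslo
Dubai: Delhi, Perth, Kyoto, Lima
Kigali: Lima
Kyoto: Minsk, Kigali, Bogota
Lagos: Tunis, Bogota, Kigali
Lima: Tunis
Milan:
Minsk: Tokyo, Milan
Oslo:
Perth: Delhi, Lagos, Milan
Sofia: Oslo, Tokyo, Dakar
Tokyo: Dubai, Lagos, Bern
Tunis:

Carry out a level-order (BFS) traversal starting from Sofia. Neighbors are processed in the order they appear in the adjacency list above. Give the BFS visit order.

Sofia, Oslo, Tokyo, Dakar, Dubai, Lagos, Bern, Kigali, Delhi, Perth, Kyoto, Lima, Tunis, Bogota, Milan, Minsk

Visit Sofia; enqueue Oslo, Tokyo, Dakar → queue [Oslo, Tokyo, Dakar]
Visit Oslo → queue [Tokyo, Dakar]
Visit Tokyo; enqueue Dubai, Lagos, Bern → queue [Dakar, Dubai, Lagos, Bern]
Visit Dakar; enqueue Kigali → queue [Dubai, Lagos, Bern, Kigali]
Visit Dubai; enqueue Delhi, Perth, Kyoto, Lima → queue [Lagos, Bern, Kigali, Delhi, Perth, Kyoto, Lima]
Visit Lagos; enqueue Tunis, Bogota → queue [Bern, Kigali, Delhi, Perth, Kyoto, Lima, Tunis, Bogota]
Visit Bern; enqueue Milan → queue [Kigali, Delhi, Perth, Kyoto, Lima, Tunis, Bogota, Milan]
Visit Kigali → queue [Delhi, Perth, Kyoto, Lima, Tunis, Bogota, Milan]
Visit Delhi → queue [Perth, Kyoto, Lima, Tunis, Bogota, Milan]
Visit Perth → queue [Kyoto, Lima, Tunis, Bogota, Milan]
Visit Kyoto; enqueue Minsk → queue [Lima, Tunis, Bogota, Milan, Minsk]
Visit Lima → queue [Tunis, Bogota, Milan, Minsk]
Visit Tunis → queue [Bogota, Milan, Minsk]
Visit Bogota → queue [Milan, Minsk]
Visit Milan → queue [Minsk]
Visit Minsk → queue []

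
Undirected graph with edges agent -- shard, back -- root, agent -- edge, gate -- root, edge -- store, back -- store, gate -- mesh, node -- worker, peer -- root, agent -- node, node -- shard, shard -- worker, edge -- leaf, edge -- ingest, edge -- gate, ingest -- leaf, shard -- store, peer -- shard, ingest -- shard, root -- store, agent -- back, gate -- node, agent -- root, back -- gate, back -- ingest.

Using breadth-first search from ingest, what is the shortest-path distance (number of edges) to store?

Level 0: ingest
Level 1: back, edge, leaf, shard
Level 2: agent, gate, node, peer, root, store, worker
Level 3: mesh
store first appears at level 2.

2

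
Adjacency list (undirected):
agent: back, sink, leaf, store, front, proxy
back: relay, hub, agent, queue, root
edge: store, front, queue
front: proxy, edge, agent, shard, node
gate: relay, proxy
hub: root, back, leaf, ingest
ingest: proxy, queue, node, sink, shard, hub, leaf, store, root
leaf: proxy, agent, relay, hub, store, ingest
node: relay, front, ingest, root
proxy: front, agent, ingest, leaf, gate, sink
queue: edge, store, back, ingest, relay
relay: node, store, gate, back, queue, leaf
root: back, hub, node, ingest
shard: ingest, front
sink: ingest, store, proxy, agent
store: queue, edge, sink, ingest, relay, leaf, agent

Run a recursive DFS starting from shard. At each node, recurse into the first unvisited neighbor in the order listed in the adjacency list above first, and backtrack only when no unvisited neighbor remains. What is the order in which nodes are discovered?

Visit shard
shard → ingest
ingest → proxy
proxy → front
front → edge
edge → store
store → queue
queue → back
back → relay
relay → node
node → root
root → hub
hub → leaf
leaf → agent
agent → sink
relay → gate

shard -> ingest -> proxy -> front -> edge -> store -> queue -> back -> relay -> node -> root -> hub -> leaf -> agent -> sink -> gate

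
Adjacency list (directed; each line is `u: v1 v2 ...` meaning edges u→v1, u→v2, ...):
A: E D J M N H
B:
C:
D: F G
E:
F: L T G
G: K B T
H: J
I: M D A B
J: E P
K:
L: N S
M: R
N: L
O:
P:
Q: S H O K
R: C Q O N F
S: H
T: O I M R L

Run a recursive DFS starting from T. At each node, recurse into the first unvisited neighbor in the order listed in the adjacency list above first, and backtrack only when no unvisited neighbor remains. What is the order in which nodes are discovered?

T, O, I, M, R, C, Q, S, H, J, E, P, K, N, L, F, G, B, D, A

Visit T
T → O
T → I
I → M
M → R
R → C
R → Q
Q → S
S → H
H → J
J → E
J → P
Q → K
R → N
N → L
R → F
F → G
G → B
I → D
I → A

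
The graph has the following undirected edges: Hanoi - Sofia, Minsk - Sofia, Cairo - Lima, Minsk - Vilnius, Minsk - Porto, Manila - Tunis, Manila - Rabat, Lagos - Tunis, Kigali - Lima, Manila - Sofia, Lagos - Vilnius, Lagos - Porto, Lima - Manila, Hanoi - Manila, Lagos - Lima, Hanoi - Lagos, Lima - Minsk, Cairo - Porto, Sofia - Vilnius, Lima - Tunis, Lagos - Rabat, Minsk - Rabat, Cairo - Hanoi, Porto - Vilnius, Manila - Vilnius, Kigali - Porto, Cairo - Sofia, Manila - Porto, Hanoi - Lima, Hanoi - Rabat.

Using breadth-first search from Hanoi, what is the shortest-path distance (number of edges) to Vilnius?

Level 0: Hanoi
Level 1: Cairo, Lagos, Lima, Manila, Rabat, Sofia
Level 2: Kigali, Minsk, Porto, Tunis, Vilnius
Vilnius first appears at level 2.

2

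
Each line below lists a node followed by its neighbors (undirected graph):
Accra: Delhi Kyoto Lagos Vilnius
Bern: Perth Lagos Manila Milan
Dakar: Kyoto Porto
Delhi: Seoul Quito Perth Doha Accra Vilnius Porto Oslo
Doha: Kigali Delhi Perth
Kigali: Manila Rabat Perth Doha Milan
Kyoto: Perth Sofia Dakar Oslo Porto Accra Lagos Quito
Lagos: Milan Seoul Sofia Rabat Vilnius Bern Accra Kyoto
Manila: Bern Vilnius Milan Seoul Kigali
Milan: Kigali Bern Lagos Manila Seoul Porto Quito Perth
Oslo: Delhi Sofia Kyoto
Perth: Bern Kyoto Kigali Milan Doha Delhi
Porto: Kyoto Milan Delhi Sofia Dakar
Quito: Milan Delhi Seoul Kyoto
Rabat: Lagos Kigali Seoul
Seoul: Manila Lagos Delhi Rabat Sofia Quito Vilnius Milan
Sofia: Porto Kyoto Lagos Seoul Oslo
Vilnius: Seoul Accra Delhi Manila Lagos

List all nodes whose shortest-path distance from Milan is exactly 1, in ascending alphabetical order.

Bern, Kigali, Lagos, Manila, Perth, Porto, Quito, Seoul

Level 0: Milan
Level 1: Bern, Kigali, Lagos, Manila, Perth, Porto, Quito, Seoul
Level 2: Accra, Dakar, Delhi, Doha, Kyoto, Rabat, Sofia, Vilnius
Level 3: Oslo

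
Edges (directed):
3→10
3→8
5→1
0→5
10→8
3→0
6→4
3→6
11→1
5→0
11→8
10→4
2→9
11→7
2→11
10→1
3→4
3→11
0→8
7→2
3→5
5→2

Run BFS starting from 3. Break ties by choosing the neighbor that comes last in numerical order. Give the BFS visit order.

Visit 3; enqueue 11, 10, 8, 6, 5, 4, 0 → queue [11, 10, 8, 6, 5, 4, 0]
Visit 11; enqueue 7, 1 → queue [10, 8, 6, 5, 4, 0, 7, 1]
Visit 10 → queue [8, 6, 5, 4, 0, 7, 1]
Visit 8 → queue [6, 5, 4, 0, 7, 1]
Visit 6 → queue [5, 4, 0, 7, 1]
Visit 5; enqueue 2 → queue [4, 0, 7, 1, 2]
Visit 4 → queue [0, 7, 1, 2]
Visit 0 → queue [7, 1, 2]
Visit 7 → queue [1, 2]
Visit 1 → queue [2]
Visit 2; enqueue 9 → queue [9]
Visit 9 → queue []

3, 11, 10, 8, 6, 5, 4, 0, 7, 1, 2, 9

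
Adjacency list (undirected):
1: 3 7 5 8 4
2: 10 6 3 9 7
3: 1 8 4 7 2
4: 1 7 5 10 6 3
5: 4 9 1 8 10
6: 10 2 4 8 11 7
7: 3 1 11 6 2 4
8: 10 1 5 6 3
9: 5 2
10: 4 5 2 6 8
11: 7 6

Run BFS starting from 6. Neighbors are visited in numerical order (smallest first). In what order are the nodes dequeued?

6 → 2 → 4 → 7 → 8 → 10 → 11 → 3 → 9 → 1 → 5

Visit 6; enqueue 2, 4, 7, 8, 10, 11 → queue [2, 4, 7, 8, 10, 11]
Visit 2; enqueue 3, 9 → queue [4, 7, 8, 10, 11, 3, 9]
Visit 4; enqueue 1, 5 → queue [7, 8, 10, 11, 3, 9, 1, 5]
Visit 7 → queue [8, 10, 11, 3, 9, 1, 5]
Visit 8 → queue [10, 11, 3, 9, 1, 5]
Visit 10 → queue [11, 3, 9, 1, 5]
Visit 11 → queue [3, 9, 1, 5]
Visit 3 → queue [9, 1, 5]
Visit 9 → queue [1, 5]
Visit 1 → queue [5]
Visit 5 → queue []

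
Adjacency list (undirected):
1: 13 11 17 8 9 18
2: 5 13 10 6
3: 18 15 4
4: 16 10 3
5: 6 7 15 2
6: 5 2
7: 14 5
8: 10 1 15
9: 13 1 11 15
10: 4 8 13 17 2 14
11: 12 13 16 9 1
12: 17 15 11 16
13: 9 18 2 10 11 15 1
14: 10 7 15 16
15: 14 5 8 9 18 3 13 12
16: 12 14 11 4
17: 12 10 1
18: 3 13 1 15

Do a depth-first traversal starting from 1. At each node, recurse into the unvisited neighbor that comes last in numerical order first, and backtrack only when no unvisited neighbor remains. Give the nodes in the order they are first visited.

1 → 18 → 15 → 14 → 16 → 12 → 17 → 10 → 13 → 11 → 9 → 2 → 6 → 5 → 7 → 8 → 4 → 3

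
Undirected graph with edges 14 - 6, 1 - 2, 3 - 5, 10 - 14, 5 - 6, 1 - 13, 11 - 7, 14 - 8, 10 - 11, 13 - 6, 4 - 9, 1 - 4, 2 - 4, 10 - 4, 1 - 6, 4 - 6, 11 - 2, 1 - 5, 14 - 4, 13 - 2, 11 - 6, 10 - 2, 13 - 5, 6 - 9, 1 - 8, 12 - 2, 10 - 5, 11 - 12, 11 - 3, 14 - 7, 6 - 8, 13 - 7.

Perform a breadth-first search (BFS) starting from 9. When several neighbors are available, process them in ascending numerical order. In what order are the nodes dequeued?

Visit 9; enqueue 4, 6 → queue [4, 6]
Visit 4; enqueue 1, 2, 10, 14 → queue [6, 1, 2, 10, 14]
Visit 6; enqueue 5, 8, 11, 13 → queue [1, 2, 10, 14, 5, 8, 11, 13]
Visit 1 → queue [2, 10, 14, 5, 8, 11, 13]
Visit 2; enqueue 12 → queue [10, 14, 5, 8, 11, 13, 12]
Visit 10 → queue [14, 5, 8, 11, 13, 12]
Visit 14; enqueue 7 → queue [5, 8, 11, 13, 12, 7]
Visit 5; enqueue 3 → queue [8, 11, 13, 12, 7, 3]
Visit 8 → queue [11, 13, 12, 7, 3]
Visit 11 → queue [13, 12, 7, 3]
Visit 13 → queue [12, 7, 3]
Visit 12 → queue [7, 3]
Visit 7 → queue [3]
Visit 3 → queue []

9 4 6 1 2 10 14 5 8 11 13 12 7 3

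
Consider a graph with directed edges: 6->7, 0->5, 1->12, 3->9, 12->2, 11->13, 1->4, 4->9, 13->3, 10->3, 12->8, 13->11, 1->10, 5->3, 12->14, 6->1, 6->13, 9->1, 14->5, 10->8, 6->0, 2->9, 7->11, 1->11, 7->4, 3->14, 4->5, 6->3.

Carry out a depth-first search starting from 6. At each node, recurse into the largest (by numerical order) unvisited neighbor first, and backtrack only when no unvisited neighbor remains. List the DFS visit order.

6 -> 13 -> 11 -> 3 -> 14 -> 5 -> 9 -> 1 -> 12 -> 8 -> 2 -> 10 -> 4 -> 7 -> 0

Visit 6
6 → 13
13 → 11
13 → 3
3 → 14
14 → 5
3 → 9
9 → 1
1 → 12
12 → 8
12 → 2
1 → 10
1 → 4
6 → 7
6 → 0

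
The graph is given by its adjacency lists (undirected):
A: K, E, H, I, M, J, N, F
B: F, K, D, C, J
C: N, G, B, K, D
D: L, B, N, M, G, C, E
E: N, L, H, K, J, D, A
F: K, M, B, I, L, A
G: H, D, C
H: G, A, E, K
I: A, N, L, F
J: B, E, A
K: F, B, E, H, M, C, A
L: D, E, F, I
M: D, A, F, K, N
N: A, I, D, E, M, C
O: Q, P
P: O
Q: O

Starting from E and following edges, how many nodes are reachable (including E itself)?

14

BFS from E visits: E, A, D, H, J, K, L, N, F, I, M, B, C, G
Reachable nodes: 14 of 17 total.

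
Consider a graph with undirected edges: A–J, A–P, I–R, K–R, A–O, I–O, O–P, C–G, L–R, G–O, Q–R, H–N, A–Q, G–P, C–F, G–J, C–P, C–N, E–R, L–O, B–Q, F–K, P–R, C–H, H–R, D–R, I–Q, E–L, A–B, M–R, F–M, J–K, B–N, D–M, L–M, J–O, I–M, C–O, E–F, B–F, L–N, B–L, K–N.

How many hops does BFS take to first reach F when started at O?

Level 0: O
Level 1: A, C, G, I, J, L, P
Level 2: B, E, F, H, K, M, N, Q, R
Level 3: D
F first appears at level 2.

2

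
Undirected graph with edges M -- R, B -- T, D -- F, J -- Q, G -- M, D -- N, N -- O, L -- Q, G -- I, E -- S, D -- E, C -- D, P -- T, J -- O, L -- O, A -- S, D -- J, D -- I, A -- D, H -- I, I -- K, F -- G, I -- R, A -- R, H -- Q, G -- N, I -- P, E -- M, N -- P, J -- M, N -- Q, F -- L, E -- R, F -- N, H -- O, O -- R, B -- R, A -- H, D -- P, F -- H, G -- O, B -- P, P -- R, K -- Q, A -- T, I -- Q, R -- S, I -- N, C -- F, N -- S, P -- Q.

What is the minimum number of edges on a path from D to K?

Level 0: D
Level 1: A, C, E, F, I, J, N, P
Level 2: B, G, H, K, L, M, O, Q, R, S, T
K first appears at level 2.

2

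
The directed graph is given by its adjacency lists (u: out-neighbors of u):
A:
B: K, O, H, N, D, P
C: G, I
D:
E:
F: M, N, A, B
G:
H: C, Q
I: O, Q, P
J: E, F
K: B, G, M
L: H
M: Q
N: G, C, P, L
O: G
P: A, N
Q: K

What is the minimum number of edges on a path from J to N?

Level 0: J
Level 1: E, F
Level 2: A, B, M, N
Level 3: C, D, G, H, K, L, O, P, Q
Level 4: I
N first appears at level 2.

2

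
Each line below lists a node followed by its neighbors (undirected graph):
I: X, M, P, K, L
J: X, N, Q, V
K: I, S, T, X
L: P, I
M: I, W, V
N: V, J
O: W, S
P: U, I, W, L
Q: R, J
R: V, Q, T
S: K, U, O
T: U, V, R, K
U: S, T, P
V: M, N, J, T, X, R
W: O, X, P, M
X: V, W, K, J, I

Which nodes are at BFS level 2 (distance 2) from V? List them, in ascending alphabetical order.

I, K, Q, U, W

Level 0: V
Level 1: J, M, N, R, T, X
Level 2: I, K, Q, U, W
Level 3: L, O, P, S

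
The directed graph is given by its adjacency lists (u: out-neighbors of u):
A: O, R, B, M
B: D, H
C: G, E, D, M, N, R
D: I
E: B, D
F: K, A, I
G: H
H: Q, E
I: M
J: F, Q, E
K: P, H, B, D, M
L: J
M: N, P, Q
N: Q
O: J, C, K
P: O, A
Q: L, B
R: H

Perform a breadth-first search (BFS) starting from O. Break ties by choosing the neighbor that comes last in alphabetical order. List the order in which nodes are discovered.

O, K, J, C, P, M, H, D, B, Q, F, E, R, N, G, A, I, L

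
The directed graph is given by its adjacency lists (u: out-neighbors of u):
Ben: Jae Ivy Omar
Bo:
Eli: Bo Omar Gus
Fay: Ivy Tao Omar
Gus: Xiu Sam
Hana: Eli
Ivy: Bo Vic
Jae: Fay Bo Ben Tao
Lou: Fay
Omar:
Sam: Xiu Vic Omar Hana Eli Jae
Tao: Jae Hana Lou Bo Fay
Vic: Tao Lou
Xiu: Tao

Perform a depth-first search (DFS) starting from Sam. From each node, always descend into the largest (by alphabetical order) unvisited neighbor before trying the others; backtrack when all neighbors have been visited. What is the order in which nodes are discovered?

Visit Sam
Sam → Xiu
Xiu → Tao
Tao → Lou
Lou → Fay
Fay → Omar
Fay → Ivy
Ivy → Vic
Ivy → Bo
Tao → Jae
Jae → Ben
Tao → Hana
Hana → Eli
Eli → Gus

Sam, Xiu, Tao, Lou, Fay, Omar, Ivy, Vic, Bo, Jae, Ben, Hana, Eli, Gus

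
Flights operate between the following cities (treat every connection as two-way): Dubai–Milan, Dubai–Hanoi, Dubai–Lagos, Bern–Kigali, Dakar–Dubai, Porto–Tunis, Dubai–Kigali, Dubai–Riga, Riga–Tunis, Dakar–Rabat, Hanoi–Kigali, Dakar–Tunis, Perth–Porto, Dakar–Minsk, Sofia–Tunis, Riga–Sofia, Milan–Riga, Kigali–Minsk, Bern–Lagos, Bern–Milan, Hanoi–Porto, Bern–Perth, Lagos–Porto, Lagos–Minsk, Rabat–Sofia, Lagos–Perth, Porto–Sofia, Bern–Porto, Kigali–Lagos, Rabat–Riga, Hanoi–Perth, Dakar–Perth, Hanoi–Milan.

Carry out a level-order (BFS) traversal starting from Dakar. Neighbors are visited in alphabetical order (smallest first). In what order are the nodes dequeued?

Dakar → Dubai → Minsk → Perth → Rabat → Tunis → Hanoi → Kigali → Lagos → Milan → Riga → Bern → Porto → Sofia

Visit Dakar; enqueue Dubai, Minsk, Perth, Rabat, Tunis → queue [Dubai, Minsk, Perth, Rabat, Tunis]
Visit Dubai; enqueue Hanoi, Kigali, Lagos, Milan, Riga → queue [Minsk, Perth, Rabat, Tunis, Hanoi, Kigali, Lagos, Milan, Riga]
Visit Minsk → queue [Perth, Rabat, Tunis, Hanoi, Kigali, Lagos, Milan, Riga]
Visit Perth; enqueue Bern, Porto → queue [Rabat, Tunis, Hanoi, Kigali, Lagos, Milan, Riga, Bern, Porto]
Visit Rabat; enqueue Sofia → queue [Tunis, Hanoi, Kigali, Lagos, Milan, Riga, Bern, Porto, Sofia]
Visit Tunis → queue [Hanoi, Kigali, Lagos, Milan, Riga, Bern, Porto, Sofia]
Visit Hanoi → queue [Kigali, Lagos, Milan, Riga, Bern, Porto, Sofia]
Visit Kigali → queue [Lagos, Milan, Riga, Bern, Porto, Sofia]
Visit Lagos → queue [Milan, Riga, Bern, Porto, Sofia]
Visit Milan → queue [Riga, Bern, Porto, Sofia]
Visit Riga → queue [Bern, Porto, Sofia]
Visit Bern → queue [Porto, Sofia]
Visit Porto → queue [Sofia]
Visit Sofia → queue []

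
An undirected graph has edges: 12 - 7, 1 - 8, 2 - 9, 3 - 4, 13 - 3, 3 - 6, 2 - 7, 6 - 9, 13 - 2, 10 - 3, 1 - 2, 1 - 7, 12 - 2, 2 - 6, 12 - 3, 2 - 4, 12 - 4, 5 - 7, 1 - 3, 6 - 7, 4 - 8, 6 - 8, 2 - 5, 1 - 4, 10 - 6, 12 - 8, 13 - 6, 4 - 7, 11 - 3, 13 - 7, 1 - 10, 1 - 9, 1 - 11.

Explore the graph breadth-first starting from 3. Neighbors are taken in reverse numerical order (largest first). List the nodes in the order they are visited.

3 -> 13 -> 12 -> 11 -> 10 -> 6 -> 4 -> 1 -> 7 -> 2 -> 8 -> 9 -> 5

Visit 3; enqueue 13, 12, 11, 10, 6, 4, 1 → queue [13, 12, 11, 10, 6, 4, 1]
Visit 13; enqueue 7, 2 → queue [12, 11, 10, 6, 4, 1, 7, 2]
Visit 12; enqueue 8 → queue [11, 10, 6, 4, 1, 7, 2, 8]
Visit 11 → queue [10, 6, 4, 1, 7, 2, 8]
Visit 10 → queue [6, 4, 1, 7, 2, 8]
Visit 6; enqueue 9 → queue [4, 1, 7, 2, 8, 9]
Visit 4 → queue [1, 7, 2, 8, 9]
Visit 1 → queue [7, 2, 8, 9]
Visit 7; enqueue 5 → queue [2, 8, 9, 5]
Visit 2 → queue [8, 9, 5]
Visit 8 → queue [9, 5]
Visit 9 → queue [5]
Visit 5 → queue []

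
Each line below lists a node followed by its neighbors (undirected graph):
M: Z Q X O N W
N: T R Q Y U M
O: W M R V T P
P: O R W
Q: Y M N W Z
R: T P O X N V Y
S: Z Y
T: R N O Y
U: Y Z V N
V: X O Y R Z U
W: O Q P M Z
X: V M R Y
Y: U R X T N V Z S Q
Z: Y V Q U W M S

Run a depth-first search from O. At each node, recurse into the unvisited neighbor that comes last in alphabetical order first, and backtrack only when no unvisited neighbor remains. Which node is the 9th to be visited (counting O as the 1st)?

T

Visit O
O → W
W → Z
Z → Y
Y → X
X → V
V → U
U → N
N → T
T → R
R → P
N → Q
Q → M
Y → S

Visit order: O, W, Z, Y, X, V, U, N, T, R, P, Q, M, S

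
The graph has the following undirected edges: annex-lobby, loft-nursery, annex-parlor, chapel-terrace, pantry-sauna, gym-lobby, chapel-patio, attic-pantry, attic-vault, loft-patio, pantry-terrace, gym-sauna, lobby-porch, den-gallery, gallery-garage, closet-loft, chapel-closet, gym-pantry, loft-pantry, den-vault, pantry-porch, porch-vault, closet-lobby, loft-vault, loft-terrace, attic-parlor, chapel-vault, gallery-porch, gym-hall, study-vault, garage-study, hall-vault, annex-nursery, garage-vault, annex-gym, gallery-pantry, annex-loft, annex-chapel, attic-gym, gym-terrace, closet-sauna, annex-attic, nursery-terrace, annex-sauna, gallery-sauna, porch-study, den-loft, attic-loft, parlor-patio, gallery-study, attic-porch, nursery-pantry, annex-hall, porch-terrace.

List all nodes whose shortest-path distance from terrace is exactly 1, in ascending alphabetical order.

chapel, gym, loft, nursery, pantry, porch

Level 0: terrace
Level 1: chapel, gym, loft, nursery, pantry, porch
Level 2: annex, attic, closet, den, gallery, hall, lobby, patio, sauna, study, vault
Level 3: garage, parlor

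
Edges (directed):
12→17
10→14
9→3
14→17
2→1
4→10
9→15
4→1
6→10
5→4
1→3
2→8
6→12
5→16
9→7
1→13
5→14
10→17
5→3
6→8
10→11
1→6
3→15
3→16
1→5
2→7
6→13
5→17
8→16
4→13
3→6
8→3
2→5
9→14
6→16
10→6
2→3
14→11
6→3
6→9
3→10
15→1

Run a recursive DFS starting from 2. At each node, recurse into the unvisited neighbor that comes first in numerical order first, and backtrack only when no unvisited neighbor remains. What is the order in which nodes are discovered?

2 1 3 6 8 16 9 7 14 11 17 15 10 12 13 5 4

Visit 2
2 → 1
1 → 3
3 → 6
6 → 8
8 → 16
6 → 9
9 → 7
9 → 14
14 → 11
14 → 17
9 → 15
6 → 10
6 → 12
6 → 13
1 → 5
5 → 4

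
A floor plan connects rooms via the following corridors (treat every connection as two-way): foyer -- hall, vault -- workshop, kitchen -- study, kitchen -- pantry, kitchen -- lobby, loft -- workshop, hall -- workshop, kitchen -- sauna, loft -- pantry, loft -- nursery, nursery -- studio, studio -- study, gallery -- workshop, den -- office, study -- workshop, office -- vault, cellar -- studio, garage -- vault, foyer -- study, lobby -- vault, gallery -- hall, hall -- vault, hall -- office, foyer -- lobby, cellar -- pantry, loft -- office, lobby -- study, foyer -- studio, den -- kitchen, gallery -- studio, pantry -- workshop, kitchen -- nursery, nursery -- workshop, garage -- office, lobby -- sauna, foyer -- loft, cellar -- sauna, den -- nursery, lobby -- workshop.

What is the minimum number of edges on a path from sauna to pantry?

Level 0: sauna
Level 1: cellar, kitchen, lobby
Level 2: den, foyer, nursery, pantry, studio, study, vault, workshop
Level 3: gallery, garage, hall, loft, office
pantry first appears at level 2.

2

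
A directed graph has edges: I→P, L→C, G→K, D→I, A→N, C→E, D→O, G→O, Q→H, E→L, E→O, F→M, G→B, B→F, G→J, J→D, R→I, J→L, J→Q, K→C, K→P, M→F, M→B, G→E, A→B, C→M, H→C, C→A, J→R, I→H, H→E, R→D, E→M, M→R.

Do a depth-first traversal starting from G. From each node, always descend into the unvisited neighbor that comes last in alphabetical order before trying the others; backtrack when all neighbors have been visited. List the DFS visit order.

Visit G
G → O
G → K
K → P
K → C
C → M
M → R
R → I
I → H
H → E
E → L
R → D
M → F
M → B
C → A
A → N
G → J
J → Q

G, O, K, P, C, M, R, I, H, E, L, D, F, B, A, N, J, Q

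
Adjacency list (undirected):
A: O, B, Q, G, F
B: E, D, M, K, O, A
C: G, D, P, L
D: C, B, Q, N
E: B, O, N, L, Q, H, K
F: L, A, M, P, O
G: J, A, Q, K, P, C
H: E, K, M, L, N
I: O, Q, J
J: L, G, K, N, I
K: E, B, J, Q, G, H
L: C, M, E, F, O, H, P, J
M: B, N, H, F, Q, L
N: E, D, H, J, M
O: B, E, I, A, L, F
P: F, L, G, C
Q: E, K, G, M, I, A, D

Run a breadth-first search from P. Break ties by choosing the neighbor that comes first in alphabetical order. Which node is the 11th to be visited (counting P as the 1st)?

K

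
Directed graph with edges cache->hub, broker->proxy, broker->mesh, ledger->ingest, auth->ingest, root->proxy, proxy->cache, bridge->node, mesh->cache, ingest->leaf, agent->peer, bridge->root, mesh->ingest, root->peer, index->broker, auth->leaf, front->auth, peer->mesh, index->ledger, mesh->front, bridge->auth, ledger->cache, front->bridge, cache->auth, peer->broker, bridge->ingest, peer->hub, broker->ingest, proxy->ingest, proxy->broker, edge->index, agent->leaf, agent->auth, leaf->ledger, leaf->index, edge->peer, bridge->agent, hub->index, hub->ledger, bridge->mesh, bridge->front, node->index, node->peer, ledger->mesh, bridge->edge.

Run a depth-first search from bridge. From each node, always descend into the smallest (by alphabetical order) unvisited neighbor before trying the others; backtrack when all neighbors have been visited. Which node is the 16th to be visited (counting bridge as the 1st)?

Visit bridge
bridge → agent
agent → auth
auth → ingest
ingest → leaf
leaf → index
index → broker
broker → mesh
mesh → cache
cache → hub
hub → ledger
mesh → front
broker → proxy
agent → peer
bridge → edge
bridge → node
bridge → root

Visit order: bridge, agent, auth, ingest, leaf, index, broker, mesh, cache, hub, ledger, front, proxy, peer, edge, node, root

node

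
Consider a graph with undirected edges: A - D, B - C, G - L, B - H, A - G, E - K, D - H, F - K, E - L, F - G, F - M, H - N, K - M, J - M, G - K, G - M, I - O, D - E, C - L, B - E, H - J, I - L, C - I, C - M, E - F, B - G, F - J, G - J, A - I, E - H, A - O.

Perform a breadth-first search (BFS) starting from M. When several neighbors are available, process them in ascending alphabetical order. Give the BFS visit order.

Visit M; enqueue C, F, G, J, K → queue [C, F, G, J, K]
Visit C; enqueue B, I, L → queue [F, G, J, K, B, I, L]
Visit F; enqueue E → queue [G, J, K, B, I, L, E]
Visit G; enqueue A → queue [J, K, B, I, L, E, A]
Visit J; enqueue H → queue [K, B, I, L, E, A, H]
Visit K → queue [B, I, L, E, A, H]
Visit B → queue [I, L, E, A, H]
Visit I; enqueue O → queue [L, E, A, H, O]
Visit L → queue [E, A, H, O]
Visit E; enqueue D → queue [A, H, O, D]
Visit A → queue [H, O, D]
Visit H; enqueue N → queue [O, D, N]
Visit O → queue [D, N]
Visit D → queue [N]
Visit N → queue []

M C F G J K B I L E A H O D N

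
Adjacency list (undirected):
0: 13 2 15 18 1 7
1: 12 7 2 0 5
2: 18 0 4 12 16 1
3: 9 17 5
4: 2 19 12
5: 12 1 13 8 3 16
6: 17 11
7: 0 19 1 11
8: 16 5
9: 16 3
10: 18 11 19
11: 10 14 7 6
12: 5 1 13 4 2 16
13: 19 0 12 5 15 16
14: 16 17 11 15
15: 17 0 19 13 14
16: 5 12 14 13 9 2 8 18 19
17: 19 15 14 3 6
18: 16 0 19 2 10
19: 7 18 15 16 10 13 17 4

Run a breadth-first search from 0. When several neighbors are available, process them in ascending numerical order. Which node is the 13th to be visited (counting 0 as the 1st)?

Visit 0; enqueue 1, 2, 7, 13, 15, 18 → queue [1, 2, 7, 13, 15, 18]
Visit 1; enqueue 5, 12 → queue [2, 7, 13, 15, 18, 5, 12]
Visit 2; enqueue 4, 16 → queue [7, 13, 15, 18, 5, 12, 4, 16]
Visit 7; enqueue 11, 19 → queue [13, 15, 18, 5, 12, 4, 16, 11, 19]
Visit 13 → queue [15, 18, 5, 12, 4, 16, 11, 19]
Visit 15; enqueue 14, 17 → queue [18, 5, 12, 4, 16, 11, 19, 14, 17]
Visit 18; enqueue 10 → queue [5, 12, 4, 16, 11, 19, 14, 17, 10]
Visit 5; enqueue 3, 8 → queue [12, 4, 16, 11, 19, 14, 17, 10, 3, 8]
Visit 12 → queue [4, 16, 11, 19, 14, 17, 10, 3, 8]
Visit 4 → queue [16, 11, 19, 14, 17, 10, 3, 8]
Visit 16; enqueue 9 → queue [11, 19, 14, 17, 10, 3, 8, 9]
Visit 11; enqueue 6 → queue [19, 14, 17, 10, 3, 8, 9, 6]
Visit 19 → queue [14, 17, 10, 3, 8, 9, 6]
Visit 14 → queue [17, 10, 3, 8, 9, 6]
Visit 17 → queue [10, 3, 8, 9, 6]
Visit 10 → queue [3, 8, 9, 6]
Visit 3 → queue [8, 9, 6]
Visit 8 → queue [9, 6]
Visit 9 → queue [6]
Visit 6 → queue []

Visit order: 0, 1, 2, 7, 13, 15, 18, 5, 12, 4, 16, 11, 19, 14, 17, 10, 3, 8, 9, 6

19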